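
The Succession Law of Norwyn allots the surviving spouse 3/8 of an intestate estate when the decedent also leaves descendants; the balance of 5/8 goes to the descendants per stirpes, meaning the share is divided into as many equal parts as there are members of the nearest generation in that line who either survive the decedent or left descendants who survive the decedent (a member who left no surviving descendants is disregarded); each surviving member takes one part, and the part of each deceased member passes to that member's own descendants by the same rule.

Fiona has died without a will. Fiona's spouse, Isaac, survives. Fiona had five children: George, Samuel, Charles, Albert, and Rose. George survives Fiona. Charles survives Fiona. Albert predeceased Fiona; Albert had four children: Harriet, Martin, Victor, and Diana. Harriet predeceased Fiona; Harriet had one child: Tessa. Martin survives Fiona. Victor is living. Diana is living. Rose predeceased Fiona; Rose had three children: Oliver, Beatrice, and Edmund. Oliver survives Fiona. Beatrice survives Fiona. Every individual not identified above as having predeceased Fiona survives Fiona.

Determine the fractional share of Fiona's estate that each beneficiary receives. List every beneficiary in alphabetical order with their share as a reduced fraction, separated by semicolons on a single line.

Beatrice 1/24; Charles 1/8; Diana 1/32; Edmund 1/24; George 1/8; Isaac 3/8; Martin 1/32; Oliver 1/24; Samuel 1/8; Tessa 1/32; Victor 1/32

Isaac, as surviving spouse, takes 3/8.
The remaining 5/8 passes to Fiona's descendants per stirpes.
The 5/8 is divided into 5 equal shares of 1/8 among George, Samuel, Charles, Albert, Rose.
George is living and takes 1/8.
Samuel is living and takes 1/8.
Charles is living and takes 1/8.
Albert predeceased; the 1/8 allotted to Albert's branch passes to Albert's issue by representation.
The 1/8 is divided into 4 equal shares of 1/32 among Harriet, Martin, Victor, Diana.
Harriet predeceased; the 1/32 allotted to Harriet's branch passes to Harriet's issue by representation.
Tessa is the sole taker at this level and receives the full 1/32.
Martin is living and takes 1/32.
Victor is living and takes 1/32.
Diana is living and takes 1/32.
Rose predeceased; the 1/8 allotted to Rose's branch passes to Rose's issue by representation.
The 1/8 is divided into 3 equal shares of 1/24 among Oliver, Beatrice, Edmund.
Oliver is living and takes 1/24.
Beatrice is living and takes 1/24.
Edmund is living and takes 1/24.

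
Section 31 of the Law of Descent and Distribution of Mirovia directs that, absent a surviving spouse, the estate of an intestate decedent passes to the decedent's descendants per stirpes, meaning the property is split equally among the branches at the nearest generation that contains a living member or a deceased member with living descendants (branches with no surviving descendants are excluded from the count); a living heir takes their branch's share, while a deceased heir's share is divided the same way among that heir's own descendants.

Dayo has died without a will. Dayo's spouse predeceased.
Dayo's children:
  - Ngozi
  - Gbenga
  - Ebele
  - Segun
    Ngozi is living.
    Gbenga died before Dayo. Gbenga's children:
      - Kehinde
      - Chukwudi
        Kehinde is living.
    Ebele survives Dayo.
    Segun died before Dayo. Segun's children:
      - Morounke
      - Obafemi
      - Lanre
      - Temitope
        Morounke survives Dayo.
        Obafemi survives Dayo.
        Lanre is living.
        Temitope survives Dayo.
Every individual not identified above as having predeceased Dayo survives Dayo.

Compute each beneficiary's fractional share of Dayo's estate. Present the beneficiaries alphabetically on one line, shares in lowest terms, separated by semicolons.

There is no surviving spouse, so the entire estate passes to Dayo's descendants per stirpes.
The estate is divided into 4 equal shares of 1/4 among Ngozi, Gbenga, Ebele, Segun.
Ngozi is living and takes 1/4.
Gbenga predeceased; the 1/4 allotted to Gbenga's branch passes to Gbenga's issue by representation.
The 1/4 is divided into 2 equal shares of 1/8 among Kehinde, Chukwudi.
Kehinde is living and takes 1/8.
Chukwudi is living and takes 1/8.
Ebele is living and takes 1/4.
Segun predeceased; the 1/4 allotted to Segun's branch passes to Segun's issue by representation.
The 1/4 is divided into 4 equal shares of 1/16 among Morounke, Obafemi, Lanre, Temitope.
Morounke is living and takes 1/16.
Obafemi is living and takes 1/16.
Lanre is living and takes 1/16.
Temitope is living and takes 1/16.

Chukwudi 1/8; Ebele 1/4; Kehinde 1/8; Lanre 1/16; Morounke 1/16; Ngozi 1/4; Obafemi 1/16; Temitope 1/16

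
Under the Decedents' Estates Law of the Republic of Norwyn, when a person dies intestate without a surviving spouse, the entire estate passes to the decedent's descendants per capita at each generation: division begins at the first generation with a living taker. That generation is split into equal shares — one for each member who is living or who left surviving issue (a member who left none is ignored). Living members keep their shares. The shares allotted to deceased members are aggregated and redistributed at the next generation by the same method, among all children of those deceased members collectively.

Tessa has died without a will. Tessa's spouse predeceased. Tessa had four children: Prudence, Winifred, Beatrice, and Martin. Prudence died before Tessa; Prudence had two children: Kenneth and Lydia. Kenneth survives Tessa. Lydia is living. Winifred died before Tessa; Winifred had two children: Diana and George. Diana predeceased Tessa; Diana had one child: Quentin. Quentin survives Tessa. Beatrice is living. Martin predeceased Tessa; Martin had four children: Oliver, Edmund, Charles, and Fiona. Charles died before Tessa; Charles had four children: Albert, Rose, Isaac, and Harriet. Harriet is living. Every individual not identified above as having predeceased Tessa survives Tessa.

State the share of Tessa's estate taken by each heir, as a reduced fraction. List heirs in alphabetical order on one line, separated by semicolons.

Albert 3/80; Beatrice 1/4; Edmund 3/32; Fiona 3/32; George 3/32; Harriet 3/80; Isaac 3/80; Kenneth 3/32; Lydia 3/32; Oliver 3/32; Quentin 3/80; Rose 3/80

There is no surviving spouse, so the entire estate passes to Tessa's descendants per capita at each generation.
At generation 1 (Prudence, Winifred, Beatrice, Martin) there are 4 shares of (1)/4 = 1/4 each.
Living: Beatrice — each takes 1/4.
Deceased: Prudence, Winifred, and Martin. Their combined 3/4 is pooled and carried to generation 2.
At generation 2 (Kenneth, Lydia, Diana, George, Oliver, Edmund, Charles, Fiona) there are 8 shares of (3/4)/8 = 3/32 each.
Living: Kenneth, Lydia, George, Oliver, Edmund, and Fiona — each takes 3/32.
Deceased: Diana and Charles. Their combined 3/16 is pooled and carried to generation 3.
At generation 3 (Quentin, Albert, Rose, Isaac, Harriet) there are 5 shares of (3/16)/5 = 3/80 each.
Living: Quentin, Albert, Rose, Isaac, and Harriet — each takes 3/80.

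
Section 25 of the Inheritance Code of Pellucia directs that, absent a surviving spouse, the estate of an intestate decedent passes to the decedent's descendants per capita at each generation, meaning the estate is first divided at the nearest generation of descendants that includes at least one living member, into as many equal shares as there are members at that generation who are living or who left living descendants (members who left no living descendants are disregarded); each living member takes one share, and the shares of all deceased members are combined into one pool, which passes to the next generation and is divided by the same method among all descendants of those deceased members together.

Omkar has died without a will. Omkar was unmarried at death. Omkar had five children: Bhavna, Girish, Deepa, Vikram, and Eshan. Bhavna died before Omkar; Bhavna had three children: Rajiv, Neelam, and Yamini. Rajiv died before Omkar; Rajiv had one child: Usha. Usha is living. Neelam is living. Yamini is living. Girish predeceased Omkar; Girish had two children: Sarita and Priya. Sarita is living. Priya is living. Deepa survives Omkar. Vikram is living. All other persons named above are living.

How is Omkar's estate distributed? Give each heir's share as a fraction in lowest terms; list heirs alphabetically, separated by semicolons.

Deepa 1/5; Eshan 1/5; Neelam 2/25; Priya 2/25; Sarita 2/25; Usha 2/25; Vikram 1/5; Yamini 2/25

There is no surviving spouse, so the entire estate passes to Omkar's descendants per capita at each generation.
At generation 1 (Bhavna, Girish, Deepa, Vikram, Eshan) there are 5 shares of (1)/5 = 1/5 each.
Living: Deepa, Vikram, and Eshan — each takes 1/5.
Deceased: Bhavna and Girish. Their combined 2/5 is pooled and carried to generation 2.
At generation 2 (Rajiv, Neelam, Yamini, Sarita, Priya) there are 5 shares of (2/5)/5 = 2/25 each.
Living: Neelam, Yamini, Sarita, and Priya — each takes 2/25.
Deceased: Rajiv. That 2/25 share is carried to generation 3.
At generation 3 (Usha) there are 1 shares of (2/25)/1 = 2/25 each.
Living: Usha — each takes 2/25.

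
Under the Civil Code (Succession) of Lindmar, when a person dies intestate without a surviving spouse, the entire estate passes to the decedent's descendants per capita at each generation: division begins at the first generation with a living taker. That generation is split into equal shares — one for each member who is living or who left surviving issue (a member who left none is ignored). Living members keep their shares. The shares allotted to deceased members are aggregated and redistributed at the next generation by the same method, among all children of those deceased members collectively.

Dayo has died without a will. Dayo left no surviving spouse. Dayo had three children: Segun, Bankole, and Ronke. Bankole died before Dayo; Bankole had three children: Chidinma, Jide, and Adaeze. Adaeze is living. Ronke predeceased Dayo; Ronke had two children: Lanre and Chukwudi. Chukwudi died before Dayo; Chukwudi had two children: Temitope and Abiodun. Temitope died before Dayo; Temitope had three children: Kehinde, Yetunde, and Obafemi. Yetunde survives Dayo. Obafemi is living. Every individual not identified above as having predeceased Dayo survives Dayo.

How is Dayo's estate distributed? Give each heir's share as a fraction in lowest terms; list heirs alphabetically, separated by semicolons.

There is no surviving spouse, so the entire estate passes to Dayo's descendants per capita at each generation.
At generation 1 (Segun, Bankole, Ronke) there are 3 shares of (1)/3 = 1/3 each.
Living: Segun — each takes 1/3.
Deceased: Bankole and Ronke. Their combined 2/3 is pooled and carried to generation 2.
At generation 2 (Chidinma, Jide, Adaeze, Lanre, Chukwudi) there are 5 shares of (2/3)/5 = 2/15 each.
Living: Chidinma, Jide, Adaeze, and Lanre — each takes 2/15.
Deceased: Chukwudi. That 2/15 share is carried to generation 3.
At generation 3 (Temitope, Abiodun) there are 2 shares of (2/15)/2 = 1/15 each.
Living: Abiodun — each takes 1/15.
Deceased: Temitope. That 1/15 share is carried to generation 4.
At generation 4 (Kehinde, Yetunde, Obafemi) there are 3 shares of (1/15)/3 = 1/45 each.
Living: Kehinde, Yetunde, and Obafemi — each takes 1/45.

Abiodun 1/15; Adaeze 2/15; Chidinma 2/15; Jide 2/15; Kehinde 1/45; Lanre 2/15; Obafemi 1/45; Segun 1/3; Yetunde 1/45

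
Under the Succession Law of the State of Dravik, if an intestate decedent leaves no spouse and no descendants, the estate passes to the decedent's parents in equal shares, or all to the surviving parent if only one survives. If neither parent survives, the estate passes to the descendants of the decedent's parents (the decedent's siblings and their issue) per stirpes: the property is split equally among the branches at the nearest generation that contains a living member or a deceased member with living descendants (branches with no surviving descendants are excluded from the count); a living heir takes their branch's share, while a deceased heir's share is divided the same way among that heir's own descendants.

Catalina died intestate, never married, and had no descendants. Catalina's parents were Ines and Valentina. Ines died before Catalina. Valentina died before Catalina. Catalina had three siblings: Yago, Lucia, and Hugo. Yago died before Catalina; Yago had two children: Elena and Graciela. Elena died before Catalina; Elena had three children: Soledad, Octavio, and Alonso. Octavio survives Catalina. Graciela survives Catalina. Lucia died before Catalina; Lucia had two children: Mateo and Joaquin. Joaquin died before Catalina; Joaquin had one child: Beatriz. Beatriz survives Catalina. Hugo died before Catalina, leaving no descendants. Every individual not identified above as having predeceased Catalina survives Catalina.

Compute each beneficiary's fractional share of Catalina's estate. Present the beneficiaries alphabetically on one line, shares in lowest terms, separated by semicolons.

Alonso 1/12; Beatriz 1/4; Graciela 1/4; Mateo 1/4; Octavio 1/12; Soledad 1/12

Neither parent survives and there are no descendants, so the estate passes to Catalina's siblings and their issue per stirpes.
Hugo left no surviving issue, so that branch lapses and is disregarded.
The estate is divided into 2 equal shares of 1/2 among Yago, Lucia.
Yago predeceased; the 1/2 allotted to Yago's branch passes to Yago's issue by representation.
The 1/2 is divided into 2 equal shares of 1/4 among Elena, Graciela.
Elena predeceased; the 1/4 allotted to Elena's branch passes to Elena's issue by representation.
The 1/4 is divided into 3 equal shares of 1/12 among Soledad, Octavio, Alonso.
Soledad is living and takes 1/12.
Octavio is living and takes 1/12.
Alonso is living and takes 1/12.
Graciela is living and takes 1/4.
Lucia predeceased; the 1/2 allotted to Lucia's branch passes to Lucia's issue by representation.
The 1/2 is divided into 2 equal shares of 1/4 among Mateo, Joaquin.
Mateo is living and takes 1/4.
Joaquin predeceased; the 1/4 allotted to Joaquin's branch passes to Joaquin's issue by representation.
Beatriz is the sole taker at this level and receives the full 1/4.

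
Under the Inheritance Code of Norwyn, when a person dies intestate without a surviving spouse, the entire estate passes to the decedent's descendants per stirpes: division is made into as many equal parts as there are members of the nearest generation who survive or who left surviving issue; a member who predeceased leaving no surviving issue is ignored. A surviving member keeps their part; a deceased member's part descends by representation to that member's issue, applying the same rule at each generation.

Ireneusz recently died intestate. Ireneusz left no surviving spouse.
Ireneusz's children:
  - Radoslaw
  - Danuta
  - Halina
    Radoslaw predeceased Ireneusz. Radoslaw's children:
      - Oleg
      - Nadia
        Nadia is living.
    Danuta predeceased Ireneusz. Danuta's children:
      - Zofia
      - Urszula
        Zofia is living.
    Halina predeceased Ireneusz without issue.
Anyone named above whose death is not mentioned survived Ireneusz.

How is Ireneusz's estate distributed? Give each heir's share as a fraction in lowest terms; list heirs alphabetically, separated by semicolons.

Nadia 1/4; Oleg 1/4; Urszula 1/4; Zofia 1/4

There is no surviving spouse, so the entire estate passes to Ireneusz's descendants per stirpes.
Halina left no surviving issue, so that branch lapses and is disregarded.
The estate is divided into 2 equal shares of 1/2 among Radoslaw, Danuta.
Radoslaw predeceased; the 1/2 allotted to Radoslaw's branch passes to Radoslaw's issue by representation.
The 1/2 is divided into 2 equal shares of 1/4 among Oleg, Nadia.
Oleg is living and takes 1/4.
Nadia is living and takes 1/4.
Danuta predeceased; the 1/2 allotted to Danuta's branch passes to Danuta's issue by representation.
The 1/2 is divided into 2 equal shares of 1/4 among Zofia, Urszula.
Zofia is living and takes 1/4.
Urszula is living and takes 1/4.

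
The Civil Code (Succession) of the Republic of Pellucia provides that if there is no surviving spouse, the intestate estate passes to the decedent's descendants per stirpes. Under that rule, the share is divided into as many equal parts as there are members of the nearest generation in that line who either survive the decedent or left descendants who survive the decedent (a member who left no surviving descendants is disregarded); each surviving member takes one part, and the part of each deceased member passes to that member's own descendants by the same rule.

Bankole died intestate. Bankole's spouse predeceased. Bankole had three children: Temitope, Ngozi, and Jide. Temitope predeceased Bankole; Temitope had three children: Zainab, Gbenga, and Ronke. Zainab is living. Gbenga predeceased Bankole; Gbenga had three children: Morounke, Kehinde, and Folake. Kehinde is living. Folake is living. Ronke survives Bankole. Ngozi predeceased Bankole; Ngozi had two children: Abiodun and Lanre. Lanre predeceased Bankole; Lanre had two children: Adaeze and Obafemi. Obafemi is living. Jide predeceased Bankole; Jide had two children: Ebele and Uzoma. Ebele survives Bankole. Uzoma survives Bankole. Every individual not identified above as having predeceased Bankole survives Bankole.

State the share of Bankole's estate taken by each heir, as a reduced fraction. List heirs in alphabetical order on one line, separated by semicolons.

Abiodun 1/6; Adaeze 1/12; Ebele 1/6; Folake 1/27; Kehinde 1/27; Morounke 1/27; Obafemi 1/12; Ronke 1/9; Uzoma 1/6; Zainab 1/9

There is no surviving spouse, so the entire estate passes to Bankole's descendants per stirpes.
The estate is divided into 3 equal shares of 1/3 among Temitope, Ngozi, Jide.
Temitope predeceased; the 1/3 allotted to Temitope's branch passes to Temitope's issue by representation.
The 1/3 is divided into 3 equal shares of 1/9 among Zainab, Gbenga, Ronke.
Zainab is living and takes 1/9.
Gbenga predeceased; the 1/9 allotted to Gbenga's branch passes to Gbenga's issue by representation.
The 1/9 is divided into 3 equal shares of 1/27 among Morounke, Kehinde, Folake.
Morounke is living and takes 1/27.
Kehinde is living and takes 1/27.
Folake is living and takes 1/27.
Ronke is living and takes 1/9.
Ngozi predeceased; the 1/3 allotted to Ngozi's branch passes to Ngozi's issue by representation.
The 1/3 is divided into 2 equal shares of 1/6 among Abiodun, Lanre.
Abiodun is living and takes 1/6.
Lanre predeceased; the 1/6 allotted to Lanre's branch passes to Lanre's issue by representation.
The 1/6 is divided into 2 equal shares of 1/12 among Adaeze, Obafemi.
Adaeze is living and takes 1/12.
Obafemi is living and takes 1/12.
Jide predeceased; the 1/3 allotted to Jide's branch passes to Jide's issue by representation.
The 1/3 is divided into 2 equal shares of 1/6 among Ebele, Uzoma.
Ebele is living and takes 1/6.
Uzoma is living and takes 1/6.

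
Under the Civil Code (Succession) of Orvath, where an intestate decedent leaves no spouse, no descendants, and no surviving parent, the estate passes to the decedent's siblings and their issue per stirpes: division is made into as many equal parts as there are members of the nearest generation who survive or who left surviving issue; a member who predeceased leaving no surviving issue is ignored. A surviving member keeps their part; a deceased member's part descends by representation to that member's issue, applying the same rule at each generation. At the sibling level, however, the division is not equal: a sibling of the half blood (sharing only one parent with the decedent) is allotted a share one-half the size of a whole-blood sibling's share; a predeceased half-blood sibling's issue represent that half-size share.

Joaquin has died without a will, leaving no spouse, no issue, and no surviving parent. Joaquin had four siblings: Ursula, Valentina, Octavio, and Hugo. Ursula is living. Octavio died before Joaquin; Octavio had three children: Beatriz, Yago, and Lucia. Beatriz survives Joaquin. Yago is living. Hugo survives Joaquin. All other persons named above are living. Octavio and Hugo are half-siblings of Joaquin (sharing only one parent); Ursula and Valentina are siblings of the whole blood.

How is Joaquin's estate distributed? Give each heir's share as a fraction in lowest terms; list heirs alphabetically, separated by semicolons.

No spouse, descendants, or parent survives, so the estate passes to Joaquin's siblings per stirpes.
Half-blood siblings count for one-half the weight of whole-blood siblings at the initial division.
Dividing 1 in proportion to weights (total weight 3): Ursula (weight 1) → 1/3; Valentina (weight 1) → 1/3; Octavio (weight 1/2) → 1/6; Hugo (weight 1/2) → 1/6.
Ursula is living and takes 1/3.
Valentina is living and takes 1/3.
Octavio predeceased; the 1/6 allotted to Octavio's branch passes to Octavio's issue by representation.
The 1/6 is divided into 3 equal shares of 1/18 among Beatriz, Yago, Lucia.
Beatriz is living and takes 1/18.
Yago is living and takes 1/18.
Lucia is living and takes 1/18.
Hugo is living and takes 1/6.

Beatriz 1/18; Hugo 1/6; Lucia 1/18; Ursula 1/3; Valentina 1/3; Yago 1/18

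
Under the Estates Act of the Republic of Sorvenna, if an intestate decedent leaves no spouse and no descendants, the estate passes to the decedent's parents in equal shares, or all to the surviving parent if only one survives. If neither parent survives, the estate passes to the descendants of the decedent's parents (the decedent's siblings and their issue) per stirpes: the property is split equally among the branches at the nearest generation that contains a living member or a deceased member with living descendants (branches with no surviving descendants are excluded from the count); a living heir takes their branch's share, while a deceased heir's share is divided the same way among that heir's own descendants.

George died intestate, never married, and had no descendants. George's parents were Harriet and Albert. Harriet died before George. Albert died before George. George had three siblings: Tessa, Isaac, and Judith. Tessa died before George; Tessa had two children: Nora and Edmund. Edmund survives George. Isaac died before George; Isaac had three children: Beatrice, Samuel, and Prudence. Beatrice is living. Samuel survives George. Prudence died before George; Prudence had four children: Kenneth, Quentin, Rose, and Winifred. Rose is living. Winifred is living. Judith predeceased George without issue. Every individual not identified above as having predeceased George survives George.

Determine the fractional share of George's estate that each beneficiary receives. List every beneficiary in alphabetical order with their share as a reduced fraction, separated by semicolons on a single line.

Beatrice 1/6; Edmund 1/4; Kenneth 1/24; Nora 1/4; Quentin 1/24; Rose 1/24; Samuel 1/6; Winifred 1/24

Neither parent survives and there are no descendants, so the estate passes to George's siblings and their issue per stirpes.
Judith left no surviving issue, so that branch lapses and is disregarded.
The estate is divided into 2 equal shares of 1/2 among Tessa, Isaac.
Tessa predeceased; the 1/2 allotted to Tessa's branch passes to Tessa's issue by representation.
The 1/2 is divided into 2 equal shares of 1/4 among Nora, Edmund.
Nora is living and takes 1/4.
Edmund is living and takes 1/4.
Isaac predeceased; the 1/2 allotted to Isaac's branch passes to Isaac's issue by representation.
The 1/2 is divided into 3 equal shares of 1/6 among Beatrice, Samuel, Prudence.
Beatrice is living and takes 1/6.
Samuel is living and takes 1/6.
Prudence predeceased; the 1/6 allotted to Prudence's branch passes to Prudence's issue by representation.
The 1/6 is divided into 4 equal shares of 1/24 among Kenneth, Quentin, Rose, Winifred.
Kenneth is living and takes 1/24.
Quentin is living and takes 1/24.
Rose is living and takes 1/24.
Winifred is living and takes 1/24.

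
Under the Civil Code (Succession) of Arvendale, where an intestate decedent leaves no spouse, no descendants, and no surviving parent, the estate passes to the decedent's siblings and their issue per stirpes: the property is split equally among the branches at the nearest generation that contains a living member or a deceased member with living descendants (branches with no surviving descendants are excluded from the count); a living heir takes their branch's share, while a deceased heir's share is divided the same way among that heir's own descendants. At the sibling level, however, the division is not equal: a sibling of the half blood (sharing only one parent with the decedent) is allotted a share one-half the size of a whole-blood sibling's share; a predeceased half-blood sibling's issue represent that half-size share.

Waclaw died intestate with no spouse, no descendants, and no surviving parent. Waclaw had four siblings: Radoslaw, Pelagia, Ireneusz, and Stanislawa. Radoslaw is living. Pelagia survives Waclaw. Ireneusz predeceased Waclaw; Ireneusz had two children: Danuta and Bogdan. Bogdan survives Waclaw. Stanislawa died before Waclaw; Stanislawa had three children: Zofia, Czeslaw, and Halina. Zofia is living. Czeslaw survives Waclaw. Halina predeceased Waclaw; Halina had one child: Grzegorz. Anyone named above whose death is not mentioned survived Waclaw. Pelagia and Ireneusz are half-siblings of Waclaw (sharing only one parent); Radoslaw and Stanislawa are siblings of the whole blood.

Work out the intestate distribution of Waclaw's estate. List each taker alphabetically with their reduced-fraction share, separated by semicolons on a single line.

No spouse, descendants, or parent survives, so the estate passes to Waclaw's siblings per stirpes.
Half-blood siblings count for one-half the weight of whole-blood siblings at the initial division.
Dividing 1 in proportion to weights (total weight 3): Radoslaw (weight 1) → 1/3; Pelagia (weight 1/2) → 1/6; Ireneusz (weight 1/2) → 1/6; Stanislawa (weight 1) → 1/3.
Radoslaw is living and takes 1/3.
Pelagia is living and takes 1/6.
Ireneusz predeceased; the 1/6 allotted to Ireneusz's branch passes to Ireneusz's issue by representation.
The 1/6 is divided into 2 equal shares of 1/12 among Danuta, Bogdan.
Danuta is living and takes 1/12.
Bogdan is living and takes 1/12.
Stanislawa predeceased; the 1/3 allotted to Stanislawa's branch passes to Stanislawa's issue by representation.
The 1/3 is divided into 3 equal shares of 1/9 among Zofia, Czeslaw, Halina.
Zofia is living and takes 1/9.
Czeslaw is living and takes 1/9.
Halina predeceased; the 1/9 allotted to Halina's branch passes to Halina's issue by representation.
Grzegorz is the sole taker at this level and receives the full 1/9.

Bogdan 1/12; Czeslaw 1/9; Danuta 1/12; Grzegorz 1/9; Pelagia 1/6; Radoslaw 1/3; Zofia 1/9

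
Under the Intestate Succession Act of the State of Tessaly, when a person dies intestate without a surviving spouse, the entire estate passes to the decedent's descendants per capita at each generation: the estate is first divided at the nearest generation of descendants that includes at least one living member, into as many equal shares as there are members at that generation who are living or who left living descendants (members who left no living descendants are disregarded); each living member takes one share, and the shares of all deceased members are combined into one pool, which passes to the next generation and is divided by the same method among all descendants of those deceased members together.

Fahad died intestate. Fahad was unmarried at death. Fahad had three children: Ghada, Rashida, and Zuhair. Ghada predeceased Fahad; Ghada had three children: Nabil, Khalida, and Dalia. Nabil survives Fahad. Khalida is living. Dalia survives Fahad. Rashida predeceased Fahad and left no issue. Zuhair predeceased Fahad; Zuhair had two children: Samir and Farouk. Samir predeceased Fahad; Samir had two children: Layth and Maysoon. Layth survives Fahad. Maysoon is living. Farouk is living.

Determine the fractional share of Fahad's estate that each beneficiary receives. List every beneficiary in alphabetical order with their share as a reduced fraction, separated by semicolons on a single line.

There is no surviving spouse, so the entire estate passes to Fahad's descendants per capita at each generation.
No one at generation 1 (Ghada, Zuhair) is living; moving to the next generation.
At generation 2 (Nabil, Khalida, Dalia, Samir, Farouk) there are 5 shares of (1)/5 = 1/5 each.
Living: Nabil, Khalida, Dalia, and Farouk — each takes 1/5.
Deceased: Samir. That 1/5 share is carried to generation 3.
At generation 3 (Layth, Maysoon) there are 2 shares of (1/5)/2 = 1/10 each.
Living: Layth and Maysoon — each takes 1/10.

Dalia 1/5; Farouk 1/5; Khalida 1/5; Layth 1/10; Maysoon 1/10; Nabil 1/5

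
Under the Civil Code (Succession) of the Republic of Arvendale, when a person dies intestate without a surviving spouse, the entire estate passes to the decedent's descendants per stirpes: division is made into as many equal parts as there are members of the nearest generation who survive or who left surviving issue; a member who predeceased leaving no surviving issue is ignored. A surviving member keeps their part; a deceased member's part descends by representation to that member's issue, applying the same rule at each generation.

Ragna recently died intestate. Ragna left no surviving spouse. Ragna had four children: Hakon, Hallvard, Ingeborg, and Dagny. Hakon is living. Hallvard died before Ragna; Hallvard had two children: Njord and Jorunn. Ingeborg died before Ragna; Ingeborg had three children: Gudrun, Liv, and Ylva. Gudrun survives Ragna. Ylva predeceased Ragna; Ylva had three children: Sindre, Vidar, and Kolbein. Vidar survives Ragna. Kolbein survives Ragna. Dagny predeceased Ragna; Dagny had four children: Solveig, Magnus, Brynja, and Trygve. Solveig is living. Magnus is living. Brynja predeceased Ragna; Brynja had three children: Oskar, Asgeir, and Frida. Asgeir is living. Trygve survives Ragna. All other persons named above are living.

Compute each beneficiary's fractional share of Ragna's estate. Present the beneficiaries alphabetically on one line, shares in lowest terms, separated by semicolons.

Asgeir 1/48; Frida 1/48; Gudrun 1/12; Hakon 1/4; Jorunn 1/8; Kolbein 1/36; Liv 1/12; Magnus 1/16; Njord 1/8; Oskar 1/48; Sindre 1/36; Solveig 1/16; Trygve 1/16; Vidar 1/36

There is no surviving spouse, so the entire estate passes to Ragna's descendants per stirpes.
The estate is divided into 4 equal shares of 1/4 among Hakon, Hallvard, Ingeborg, Dagny.
Hakon is living and takes 1/4.
Hallvard predeceased; the 1/4 allotted to Hallvard's branch passes to Hallvard's issue by representation.
The 1/4 is divided into 2 equal shares of 1/8 among Njord, Jorunn.
Njord is living and takes 1/8.
Jorunn is living and takes 1/8.
Ingeborg predeceased; the 1/4 allotted to Ingeborg's branch passes to Ingeborg's issue by representation.
The 1/4 is divided into 3 equal shares of 1/12 among Gudrun, Liv, Ylva.
Gudrun is living and takes 1/12.
Liv is living and takes 1/12.
Ylva predeceased; the 1/12 allotted to Ylva's branch passes to Ylva's issue by representation.
The 1/12 is divided into 3 equal shares of 1/36 among Sindre, Vidar, Kolbein.
Sindre is living and takes 1/36.
Vidar is living and takes 1/36.
Kolbein is living and takes 1/36.
Dagny predeceased; the 1/4 allotted to Dagny's branch passes to Dagny's issue by representation.
The 1/4 is divided into 4 equal shares of 1/16 among Solveig, Magnus, Brynja, Trygve.
Solveig is living and takes 1/16.
Magnus is living and takes 1/16.
Brynja predeceased; the 1/16 allotted to Brynja's branch passes to Brynja's issue by representation.
The 1/16 is divided into 3 equal shares of 1/48 among Oskar, Asgeir, Frida.
Oskar is living and takes 1/48.
Asgeir is living and takes 1/48.
Frida is living and takes 1/48.
Trygve is living and takes 1/16.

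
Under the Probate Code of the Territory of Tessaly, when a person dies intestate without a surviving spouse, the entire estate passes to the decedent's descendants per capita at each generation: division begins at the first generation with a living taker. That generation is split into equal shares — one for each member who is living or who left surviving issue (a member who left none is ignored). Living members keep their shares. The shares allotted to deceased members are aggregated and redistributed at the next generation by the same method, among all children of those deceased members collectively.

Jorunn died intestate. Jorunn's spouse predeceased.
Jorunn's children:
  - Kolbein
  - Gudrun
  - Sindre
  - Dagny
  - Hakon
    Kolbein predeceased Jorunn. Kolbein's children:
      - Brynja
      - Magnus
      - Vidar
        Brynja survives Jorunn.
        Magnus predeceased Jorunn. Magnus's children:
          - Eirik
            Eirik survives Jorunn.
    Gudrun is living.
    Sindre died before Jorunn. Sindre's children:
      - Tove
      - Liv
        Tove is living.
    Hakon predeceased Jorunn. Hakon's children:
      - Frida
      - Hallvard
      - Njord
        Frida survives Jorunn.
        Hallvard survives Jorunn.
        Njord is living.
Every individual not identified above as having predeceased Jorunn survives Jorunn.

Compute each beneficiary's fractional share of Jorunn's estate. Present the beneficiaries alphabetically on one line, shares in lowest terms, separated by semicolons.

There is no surviving spouse, so the entire estate passes to Jorunn's descendants per capita at each generation.
At generation 1 (Kolbein, Gudrun, Sindre, Dagny, Hakon) there are 5 shares of (1)/5 = 1/5 each.
Living: Gudrun and Dagny — each takes 1/5.
Deceased: Kolbein, Sindre, and Hakon. Their combined 3/5 is pooled and carried to generation 2.
At generation 2 (Brynja, Magnus, Vidar, Tove, Liv, Frida, Hallvard, Njord) there are 8 shares of (3/5)/8 = 3/40 each.
Living: Brynja, Vidar, Tove, Liv, Frida, Hallvard, and Njord — each takes 3/40.
Deceased: Magnus. That 3/40 share is carried to generation 3.
At generation 3 (Eirik) there are 1 shares of (3/40)/1 = 3/40 each.
Living: Eirik — each takes 3/40.

Brynja 3/40; Dagny 1/5; Eirik 3/40; Frida 3/40; Gudrun 1/5; Hallvard 3/40; Liv 3/40; Njord 3/40; Tove 3/40; Vidar 3/40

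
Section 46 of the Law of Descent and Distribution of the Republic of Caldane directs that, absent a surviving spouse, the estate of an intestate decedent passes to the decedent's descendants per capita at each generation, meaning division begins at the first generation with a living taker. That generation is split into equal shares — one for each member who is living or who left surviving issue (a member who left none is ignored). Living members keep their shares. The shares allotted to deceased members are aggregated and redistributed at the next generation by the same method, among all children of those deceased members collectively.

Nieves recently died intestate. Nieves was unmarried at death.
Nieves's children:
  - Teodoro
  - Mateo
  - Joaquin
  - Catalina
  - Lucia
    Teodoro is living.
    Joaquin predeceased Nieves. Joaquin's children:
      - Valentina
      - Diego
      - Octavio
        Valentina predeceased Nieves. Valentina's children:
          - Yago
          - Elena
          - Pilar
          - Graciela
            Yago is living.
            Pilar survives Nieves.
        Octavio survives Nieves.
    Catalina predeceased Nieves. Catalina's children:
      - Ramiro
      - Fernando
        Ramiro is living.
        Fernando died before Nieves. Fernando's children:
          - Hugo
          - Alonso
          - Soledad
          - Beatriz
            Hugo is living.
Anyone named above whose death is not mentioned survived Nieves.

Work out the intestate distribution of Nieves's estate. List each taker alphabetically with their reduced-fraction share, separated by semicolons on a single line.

There is no surviving spouse, so the entire estate passes to Nieves's descendants per capita at each generation.
At generation 1 (Teodoro, Mateo, Joaquin, Catalina, Lucia) there are 5 shares of (1)/5 = 1/5 each.
Living: Teodoro, Mateo, and Lucia — each takes 1/5.
Deceased: Joaquin and Catalina. Their combined 2/5 is pooled and carried to generation 2.
At generation 2 (Valentina, Diego, Octavio, Ramiro, Fernando) there are 5 shares of (2/5)/5 = 2/25 each.
Living: Diego, Octavio, and Ramiro — each takes 2/25.
Deceased: Valentina and Fernando. Their combined 4/25 is pooled and carried to generation 3.
At generation 3 (Yago, Elena, Pilar, Graciela, Hugo, Alonso, Soledad, Beatriz) there are 8 shares of (4/25)/8 = 1/50 each.
Living: Yago, Elena, Pilar, Graciela, Hugo, Alonso, Soledad, and Beatriz — each takes 1/50.

Alonso 1/50; Beatriz 1/50; Diego 2/25; Elena 1/50; Graciela 1/50; Hugo 1/50; Lucia 1/5; Mateo 1/5; Octavio 2/25; Pilar 1/50; Ramiro 2/25; Soledad 1/50; Teodoro 1/5; Yago 1/50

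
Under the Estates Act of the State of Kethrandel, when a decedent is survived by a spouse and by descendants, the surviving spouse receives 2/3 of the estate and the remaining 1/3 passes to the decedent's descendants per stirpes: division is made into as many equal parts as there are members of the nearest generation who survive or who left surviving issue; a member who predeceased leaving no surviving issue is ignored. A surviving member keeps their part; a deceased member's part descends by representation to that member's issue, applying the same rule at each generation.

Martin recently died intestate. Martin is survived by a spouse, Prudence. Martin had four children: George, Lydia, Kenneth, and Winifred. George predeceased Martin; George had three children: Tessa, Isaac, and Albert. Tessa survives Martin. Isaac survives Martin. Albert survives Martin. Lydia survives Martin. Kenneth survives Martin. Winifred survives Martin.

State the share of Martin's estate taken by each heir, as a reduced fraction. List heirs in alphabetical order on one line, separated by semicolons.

Prudence, as surviving spouse, takes 2/3.
The remaining 1/3 passes to Martin's descendants per stirpes.
The 1/3 is divided into 4 equal shares of 1/12 among George, Lydia, Kenneth, Winifred.
George predeceased; the 1/12 allotted to George's branch passes to George's issue by representation.
The 1/12 is divided into 3 equal shares of 1/36 among Tessa, Isaac, Albert.
Tessa is living and takes 1/36.
Isaac is living and takes 1/36.
Albert is living and takes 1/36.
Lydia is living and takes 1/12.
Kenneth is living and takes 1/12.
Winifred is living and takes 1/12.

Albert 1/36; Isaac 1/36; Kenneth 1/12; Lydia 1/12; Prudence 2/3; Tessa 1/36; Winifred 1/12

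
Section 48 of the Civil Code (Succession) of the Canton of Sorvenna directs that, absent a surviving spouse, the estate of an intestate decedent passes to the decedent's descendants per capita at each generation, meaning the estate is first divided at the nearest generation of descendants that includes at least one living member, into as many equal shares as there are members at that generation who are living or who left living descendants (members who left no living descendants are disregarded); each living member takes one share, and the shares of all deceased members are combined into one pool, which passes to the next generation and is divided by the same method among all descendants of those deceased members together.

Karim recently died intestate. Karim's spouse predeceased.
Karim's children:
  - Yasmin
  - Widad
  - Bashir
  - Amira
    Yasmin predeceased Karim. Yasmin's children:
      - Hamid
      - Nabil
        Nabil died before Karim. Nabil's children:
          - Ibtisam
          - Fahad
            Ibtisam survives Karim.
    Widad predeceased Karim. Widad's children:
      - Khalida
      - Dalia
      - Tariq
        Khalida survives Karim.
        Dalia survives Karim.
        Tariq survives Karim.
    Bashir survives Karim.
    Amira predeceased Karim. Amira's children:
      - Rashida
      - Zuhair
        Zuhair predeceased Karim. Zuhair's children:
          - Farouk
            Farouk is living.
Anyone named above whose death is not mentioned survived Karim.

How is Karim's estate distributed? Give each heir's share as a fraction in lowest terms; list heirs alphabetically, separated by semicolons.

Bashir 1/4; Dalia 3/28; Fahad 1/14; Farouk 1/14; Hamid 3/28; Ibtisam 1/14; Khalida 3/28; Rashida 3/28; Tariq 3/28

There is no surviving spouse, so the entire estate passes to Karim's descendants per capita at each generation.
At generation 1 (Yasmin, Widad, Bashir, Amira) there are 4 shares of (1)/4 = 1/4 each.
Living: Bashir — each takes 1/4.
Deceased: Yasmin, Widad, and Amira. Their combined 3/4 is pooled and carried to generation 2.
At generation 2 (Hamid, Nabil, Khalida, Dalia, Tariq, Rashida, Zuhair) there are 7 shares of (3/4)/7 = 3/28 each.
Living: Hamid, Khalida, Dalia, Tariq, and Rashida — each takes 3/28.
Deceased: Nabil and Zuhair. Their combined 3/14 is pooled and carried to generation 3.
At generation 3 (Ibtisam, Fahad, Farouk) there are 3 shares of (3/14)/3 = 1/14 each.
Living: Ibtisam, Fahad, and Farouk — each takes 1/14.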